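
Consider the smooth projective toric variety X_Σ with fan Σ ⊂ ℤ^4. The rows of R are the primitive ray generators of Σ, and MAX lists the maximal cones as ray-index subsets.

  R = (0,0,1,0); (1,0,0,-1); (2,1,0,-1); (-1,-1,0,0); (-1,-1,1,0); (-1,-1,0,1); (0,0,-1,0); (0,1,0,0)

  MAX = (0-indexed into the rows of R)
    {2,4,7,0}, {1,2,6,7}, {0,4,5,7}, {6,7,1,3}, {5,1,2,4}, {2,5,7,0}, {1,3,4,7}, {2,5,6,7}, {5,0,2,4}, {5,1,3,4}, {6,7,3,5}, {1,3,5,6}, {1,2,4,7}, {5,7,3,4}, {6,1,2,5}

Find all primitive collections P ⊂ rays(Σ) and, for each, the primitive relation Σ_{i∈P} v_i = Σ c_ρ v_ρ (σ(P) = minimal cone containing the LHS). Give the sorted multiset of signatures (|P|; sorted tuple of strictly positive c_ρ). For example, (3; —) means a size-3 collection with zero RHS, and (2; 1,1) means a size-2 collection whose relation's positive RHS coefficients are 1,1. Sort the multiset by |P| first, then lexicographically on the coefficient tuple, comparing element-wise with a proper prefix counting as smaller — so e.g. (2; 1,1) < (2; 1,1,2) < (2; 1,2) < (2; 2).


|primitive collections| = 7. Relations:

  P = {0,6}:  v_{0} + v_{6} = 0  ⇒ sig = (2; —)
  P = {0,3}:  v_{0} + v_{3} = v_{4}  ⇒ sig = (2; 1)
  P = {2,3}:  v_{2} + v_{3} = v_{1}  ⇒ sig = (2; 1)
  P = {4,6}:  v_{4} + v_{6} = v_{3}  ⇒ sig = (2; 1)
  P = {0,1}:  v_{0} + v_{1} = v_{2} + v_{4}  ⇒ sig = (2; 1,1)
  P = {1,5,7}:  v_{1} + v_{5} + v_{7} = 0  ⇒ sig = (3; —)
  P = {2,4,5,7}:  v_{2} + v_{4} + v_{5} + v_{7} = v_{0}  ⇒ sig = (4; 1)

so the primitive-relation signature multiset is
{ (2; —),  (2; 1) ×3,  (2; 1,1),  (3; —),  (4; 1) }


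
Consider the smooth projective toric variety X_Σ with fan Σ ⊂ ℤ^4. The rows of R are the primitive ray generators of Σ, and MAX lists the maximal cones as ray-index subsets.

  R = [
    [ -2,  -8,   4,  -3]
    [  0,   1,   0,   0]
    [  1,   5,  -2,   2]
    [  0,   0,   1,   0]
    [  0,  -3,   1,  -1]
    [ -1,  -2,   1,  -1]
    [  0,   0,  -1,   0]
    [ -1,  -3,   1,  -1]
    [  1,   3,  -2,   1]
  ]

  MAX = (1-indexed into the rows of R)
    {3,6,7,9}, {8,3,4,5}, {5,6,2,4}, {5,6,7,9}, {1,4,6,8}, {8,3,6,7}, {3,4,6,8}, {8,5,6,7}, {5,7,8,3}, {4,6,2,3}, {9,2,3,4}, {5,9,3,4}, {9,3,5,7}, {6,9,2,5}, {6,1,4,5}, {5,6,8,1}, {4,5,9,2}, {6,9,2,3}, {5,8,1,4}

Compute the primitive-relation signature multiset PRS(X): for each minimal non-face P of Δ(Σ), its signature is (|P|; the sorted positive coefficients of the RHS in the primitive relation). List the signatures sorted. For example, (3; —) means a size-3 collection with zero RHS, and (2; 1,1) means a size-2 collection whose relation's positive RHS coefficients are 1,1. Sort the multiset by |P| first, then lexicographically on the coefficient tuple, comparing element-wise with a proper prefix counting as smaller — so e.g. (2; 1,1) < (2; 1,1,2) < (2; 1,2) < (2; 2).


Σ has 12 primitive collections:

  P = {4,7}:  v_{4} + v_{7} = 0  so sig = (2; —)
  P = {2,8}:  v_{2} + v_{8} = v_{6}  so sig = (2; 1)
  P = {8,9}:  v_{8} + v_{9} = v_{7}  so sig = (2; 1)
  P = {1,3}:  v_{1} + v_{3} = v_{4} + v_{8}  so sig = (2; 1,1)
  P = {1,9}:  v_{1} + v_{9} = v_{5} + v_{6}  so sig = (2; 1,1)
  P = {2,7}:  v_{2} + v_{7} = v_{6} + v_{9}  so sig = (2; 1,1)
  P = {1,7}:  v_{1} + v_{7} = v_{5} + v_{6} + v_{8}  so sig = (2; 1,1,1)
  P = {1,2}:  v_{1} + v_{2} = v_{4} + v_{5} + 2·v_{6}  so sig = (2; 1,1,2)
  P = {3,5,6}:  v_{3} + v_{5} + v_{6} = 0  so sig = (3; —)
  P = {4,6,9}:  v_{4} + v_{6} + v_{9} = v_{2}  so sig = (3; 1)
  P = {2,3,5}:  v_{2} + v_{3} + v_{5} = v_{4} + v_{9}  so sig = (3; 1,1)
  P = {4,5,6,8}:  v_{4} + v_{5} + v_{6} + v_{8} = v_{1}  so sig = (4; 1)

so the primitive-relation signature multiset is
    |P|=2: 8 collections, coeffs (), (1), (1), (1,1), (1,1), (1,1), (1,1,1), (1,1,2)
    |P|=3: 3 collections, coeffs (), (1), (1,1)
    |P|=4: 1 collection, coeffs (1)


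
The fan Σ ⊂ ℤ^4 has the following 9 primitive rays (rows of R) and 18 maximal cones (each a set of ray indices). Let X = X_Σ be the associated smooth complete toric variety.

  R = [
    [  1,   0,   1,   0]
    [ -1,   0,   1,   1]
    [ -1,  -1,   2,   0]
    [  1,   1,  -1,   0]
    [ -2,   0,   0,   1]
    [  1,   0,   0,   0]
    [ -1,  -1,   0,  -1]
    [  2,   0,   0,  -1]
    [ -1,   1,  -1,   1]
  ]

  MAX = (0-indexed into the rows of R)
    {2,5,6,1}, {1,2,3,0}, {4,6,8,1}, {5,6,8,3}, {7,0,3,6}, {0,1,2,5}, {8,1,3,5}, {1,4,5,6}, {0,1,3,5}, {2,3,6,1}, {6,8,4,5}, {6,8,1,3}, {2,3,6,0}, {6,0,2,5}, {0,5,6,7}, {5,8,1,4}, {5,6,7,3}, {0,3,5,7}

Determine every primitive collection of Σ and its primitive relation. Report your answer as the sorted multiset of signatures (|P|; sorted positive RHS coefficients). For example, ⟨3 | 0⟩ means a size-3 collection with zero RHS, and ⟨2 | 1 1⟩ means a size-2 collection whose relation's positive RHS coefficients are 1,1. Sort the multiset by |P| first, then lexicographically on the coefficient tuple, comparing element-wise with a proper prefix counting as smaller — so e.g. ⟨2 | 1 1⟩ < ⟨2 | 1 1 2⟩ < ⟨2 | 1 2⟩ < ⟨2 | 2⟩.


Primitive collections (14):

  P={4,7}:  v_{4} + v_{7} = 0  so sig = ⟨2 | 0⟩
  P={0,4}:  v_{0} + v_{4} = v_{1}  so sig = ⟨2 | 1⟩
  P={1,7}:  v_{1} + v_{7} = v_{0}  so sig = ⟨2 | 1⟩
  P={3,4}:  v_{3} + v_{4} = v_{8}  so sig = ⟨2 | 1⟩
  P={7,8}:  v_{7} + v_{8} = v_{3}  so sig = ⟨2 | 1⟩
  P={0,8}:  v_{0} + v_{8} = v_{1} + v_{3}  so sig = ⟨2 | 1 1⟩
  P={2,8}:  v_{2} + v_{8} = 2·v_{1} + v_{3} + v_{6}  so sig = ⟨2 | 1 1 2⟩
  P={2,4}:  v_{2} + v_{4} = 2·v_{1} + v_{6}  so sig = ⟨2 | 1 2⟩
  P={2,7}:  v_{2} + v_{7} = 2·v_{0} + v_{6}  so sig = ⟨2 | 1 2⟩
  P={0,1,6}:  v_{0} + v_{1} + v_{6} = v_{2}  so sig = ⟨3 | 1⟩
  P={2,3,5}:  v_{2} + v_{3} + v_{5} = v_{0}  so sig = ⟨3 | 1⟩
  P={1,3,5,6}:  v_{1} + v_{3} + v_{5} + v_{6} = 0  so sig = ⟨4 | 0⟩
  P={0,3,5,6}:  v_{0} + v_{3} + v_{5} + v_{6} = v_{7}  so sig = ⟨4 | 1⟩
  P={1,5,6,8}:  v_{1} + v_{5} + v_{6} + v_{8} = v_{4}  so sig = ⟨4 | 1⟩

Hence PRS(X_Σ) =
{ ⟨2 | 0⟩,  ⟨2 | 1⟩ ×4,  ⟨2 | 1 1⟩,  ⟨2 | 1 1 2⟩,  ⟨2 | 1 2⟩ ×2,  ⟨3 | 1⟩ ×2,  ⟨4 | 0⟩,  ⟨4 | 1⟩ ×2 }


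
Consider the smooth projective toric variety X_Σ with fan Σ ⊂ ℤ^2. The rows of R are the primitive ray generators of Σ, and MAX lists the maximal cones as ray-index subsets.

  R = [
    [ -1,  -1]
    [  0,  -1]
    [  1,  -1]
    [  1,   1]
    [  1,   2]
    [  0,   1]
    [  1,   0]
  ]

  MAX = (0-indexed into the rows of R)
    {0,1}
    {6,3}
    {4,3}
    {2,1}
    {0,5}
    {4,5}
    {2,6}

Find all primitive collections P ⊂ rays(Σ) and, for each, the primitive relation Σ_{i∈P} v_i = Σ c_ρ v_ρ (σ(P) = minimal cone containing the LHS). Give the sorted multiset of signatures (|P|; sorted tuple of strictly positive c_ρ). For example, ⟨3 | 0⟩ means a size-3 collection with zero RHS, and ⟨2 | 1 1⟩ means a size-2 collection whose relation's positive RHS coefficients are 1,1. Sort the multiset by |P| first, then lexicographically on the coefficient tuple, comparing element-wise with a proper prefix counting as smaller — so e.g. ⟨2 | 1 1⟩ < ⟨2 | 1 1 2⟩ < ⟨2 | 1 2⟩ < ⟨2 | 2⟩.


Σ has 14 primitive collections:

  P = {0,3}:  v_{0} + v_{3} = 0 ; sig = ⟨2 | 0⟩
  P = {1,5}:  v_{1} + v_{5} = 0 ; sig = ⟨2 | 0⟩
  P = {0,4}:  v_{0} + v_{4} = v_{5} ; sig = ⟨2 | 1⟩
  P = {0,6}:  v_{0} + v_{6} = v_{1} ; sig = ⟨2 | 1⟩
  P = {1,3}:  v_{1} + v_{3} = v_{6} ; sig = ⟨2 | 1⟩
  P = {1,4}:  v_{1} + v_{4} = v_{3} ; sig = ⟨2 | 1⟩
  P = {1,6}:  v_{1} + v_{6} = v_{2} ; sig = ⟨2 | 1⟩
  P = {2,5}:  v_{2} + v_{5} = v_{6} ; sig = ⟨2 | 1⟩
  P = {3,5}:  v_{3} + v_{5} = v_{4} ; sig = ⟨2 | 1⟩
  P = {5,6}:  v_{5} + v_{6} = v_{3} ; sig = ⟨2 | 1⟩
  P = {2,4}:  v_{2} + v_{4} = v_{3} + v_{6} ; sig = ⟨2 | 1 1⟩
  P = {0,2}:  v_{0} + v_{2} = 2·v_{1} ; sig = ⟨2 | 2⟩
  P = {2,3}:  v_{2} + v_{3} = 2·v_{6} ; sig = ⟨2 | 2⟩
  P = {4,6}:  v_{4} + v_{6} = 2·v_{3} ; sig = ⟨2 | 2⟩

Hence PRS(X_Σ) =
{ ⟨2 | 0⟩ ×2,  ⟨2 | 1⟩ ×8,  ⟨2 | 1 1⟩,  ⟨2 | 2⟩ ×3 }


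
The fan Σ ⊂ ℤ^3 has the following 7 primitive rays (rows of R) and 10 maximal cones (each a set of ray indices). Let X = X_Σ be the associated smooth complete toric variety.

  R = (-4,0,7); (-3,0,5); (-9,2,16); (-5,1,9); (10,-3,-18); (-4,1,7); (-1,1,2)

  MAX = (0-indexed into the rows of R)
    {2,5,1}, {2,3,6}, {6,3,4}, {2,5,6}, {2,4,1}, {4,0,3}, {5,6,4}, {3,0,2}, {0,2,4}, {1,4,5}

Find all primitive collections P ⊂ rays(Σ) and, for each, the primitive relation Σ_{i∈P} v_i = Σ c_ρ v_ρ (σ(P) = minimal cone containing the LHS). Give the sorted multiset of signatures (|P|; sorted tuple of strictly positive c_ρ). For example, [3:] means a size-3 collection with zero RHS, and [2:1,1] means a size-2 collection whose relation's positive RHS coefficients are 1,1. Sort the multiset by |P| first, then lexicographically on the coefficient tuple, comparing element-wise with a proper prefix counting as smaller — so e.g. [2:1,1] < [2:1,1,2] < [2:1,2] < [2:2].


9 minimal non-faces of Δ(Σ) (on 7 rays):

  • {0,6}:  v_{0} + v_{6} = v_{3}  →  sig = [2:1]
  • {1,6}:  v_{1} + v_{6} = v_{5}  →  sig = [2:1]
  • {3,5}:  v_{3} + v_{5} = v_{2}  →  sig = [2:1]
  • {0,5}:  v_{0} + v_{5} = 2·v_{2} + v_{4}  →  sig = [2:1,2]
  • {1,3}:  v_{1} + v_{3} = 2·v_{2} + v_{4}  →  sig = [2:1,2]
  • {0,1}:  v_{0} + v_{1} = 3·v_{2} + 2·v_{4}  →  sig = [2:2,3]
  • {2,4,6}:  v_{2} + v_{4} + v_{6} = 0  →  sig = [3:]
  • {2,3,4}:  v_{2} + v_{3} + v_{4} = v_{0}  →  sig = [3:1]
  • {2,4,5}:  v_{2} + v_{4} + v_{5} = v_{1}  →  sig = [3:1]

Signatures (|P|; sorted positive RHS coefficients), sorted:
[[2:1], [2:1], [2:1], [2:1,2], [2:1,2], [2:2,3], [3:], [3:1], [3:1]]


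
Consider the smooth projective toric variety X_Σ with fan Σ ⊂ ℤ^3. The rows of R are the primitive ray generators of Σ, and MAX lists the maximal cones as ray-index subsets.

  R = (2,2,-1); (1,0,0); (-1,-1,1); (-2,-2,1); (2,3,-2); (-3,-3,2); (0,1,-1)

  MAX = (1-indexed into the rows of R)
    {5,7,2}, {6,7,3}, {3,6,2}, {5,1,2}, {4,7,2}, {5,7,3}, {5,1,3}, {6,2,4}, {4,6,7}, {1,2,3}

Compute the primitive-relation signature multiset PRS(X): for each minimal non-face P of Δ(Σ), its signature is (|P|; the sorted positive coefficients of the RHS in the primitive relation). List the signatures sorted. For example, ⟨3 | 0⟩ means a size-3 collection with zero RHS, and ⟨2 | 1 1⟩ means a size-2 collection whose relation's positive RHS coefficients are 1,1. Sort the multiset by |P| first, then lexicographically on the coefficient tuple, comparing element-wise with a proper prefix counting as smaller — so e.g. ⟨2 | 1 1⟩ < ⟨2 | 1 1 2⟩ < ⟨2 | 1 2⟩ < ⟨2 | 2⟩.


Minimal non-faces — 9 found among 7 rays, 10 max cones:

  • {1,4}:  v_{1} + v_{4} = 0 ; sig = ⟨2 | 0⟩
  • {1,6}:  v_{1} + v_{6} = v_{3} ; sig = ⟨2 | 1⟩
  • {1,7}:  v_{1} + v_{7} = v_{5} ; sig = ⟨2 | 1⟩
  • {3,4}:  v_{3} + v_{4} = v_{6} ; sig = ⟨2 | 1⟩
  • {4,5}:  v_{4} + v_{5} = v_{7} ; sig = ⟨2 | 1⟩
  • {5,6}:  v_{5} + v_{6} = v_{3} + v_{7} ; sig = ⟨2 | 1 1⟩
  • {2,3,7}:  v_{2} + v_{3} + v_{7} = 0 ; sig = ⟨3 | 0⟩
  • {2,3,5}:  v_{2} + v_{3} + v_{5} = v_{1} ; sig = ⟨3 | 1⟩
  • {2,6,7}:  v_{2} + v_{6} + v_{7} = v_{4} ; sig = ⟨3 | 1⟩

so the primitive-relation signature multiset is
    ⟨2 | 0⟩
    ⟨2 | 1⟩
    ⟨2 | 1⟩
    ⟨2 | 1⟩
    ⟨2 | 1⟩
    ⟨2 | 1 1⟩
    ⟨3 | 0⟩
    ⟨3 | 1⟩
    ⟨3 | 1⟩


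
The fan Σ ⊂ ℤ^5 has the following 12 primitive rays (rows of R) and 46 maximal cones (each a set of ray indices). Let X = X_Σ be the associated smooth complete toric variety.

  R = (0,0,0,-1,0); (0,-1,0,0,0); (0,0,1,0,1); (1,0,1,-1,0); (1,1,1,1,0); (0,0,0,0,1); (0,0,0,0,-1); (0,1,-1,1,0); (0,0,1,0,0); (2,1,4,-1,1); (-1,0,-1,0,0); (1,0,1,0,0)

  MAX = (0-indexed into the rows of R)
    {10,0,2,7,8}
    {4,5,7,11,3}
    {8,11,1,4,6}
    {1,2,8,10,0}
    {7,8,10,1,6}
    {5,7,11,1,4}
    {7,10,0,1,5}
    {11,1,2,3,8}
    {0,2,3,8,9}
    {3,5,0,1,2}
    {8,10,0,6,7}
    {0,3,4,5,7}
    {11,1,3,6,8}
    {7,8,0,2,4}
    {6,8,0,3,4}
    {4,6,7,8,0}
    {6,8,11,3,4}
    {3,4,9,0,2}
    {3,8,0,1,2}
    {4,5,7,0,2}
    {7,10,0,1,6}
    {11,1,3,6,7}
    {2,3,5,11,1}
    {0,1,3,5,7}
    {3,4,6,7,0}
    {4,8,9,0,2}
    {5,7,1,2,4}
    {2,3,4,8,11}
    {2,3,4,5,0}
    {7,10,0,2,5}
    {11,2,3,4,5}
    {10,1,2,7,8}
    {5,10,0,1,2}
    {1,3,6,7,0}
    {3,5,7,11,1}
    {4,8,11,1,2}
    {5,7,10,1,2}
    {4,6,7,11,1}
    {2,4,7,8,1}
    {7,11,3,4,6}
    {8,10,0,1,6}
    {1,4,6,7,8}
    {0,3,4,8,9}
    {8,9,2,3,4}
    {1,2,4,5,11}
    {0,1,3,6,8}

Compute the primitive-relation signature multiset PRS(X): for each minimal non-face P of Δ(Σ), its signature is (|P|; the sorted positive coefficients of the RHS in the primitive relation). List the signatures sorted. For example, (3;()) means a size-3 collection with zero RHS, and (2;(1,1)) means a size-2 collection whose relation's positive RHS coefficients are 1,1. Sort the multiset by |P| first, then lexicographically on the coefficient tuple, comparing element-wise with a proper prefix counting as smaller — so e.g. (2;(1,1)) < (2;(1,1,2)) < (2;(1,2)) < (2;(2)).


Δ(Σ) — 12 vertices, 22 min non-faces:

  • {5,6}:  v_{5} + v_{6} = 0  ⟹  sig = (2;())
  • {10,11}:  v_{10} + v_{11} = 0  ⟹  sig = (2;())
  • {0,11}:  v_{0} + v_{11} = v_{3}  ⟹  sig = (2;(1))
  • {2,6}:  v_{2} + v_{6} = v_{8}  ⟹  sig = (2;(1))
  • {3,10}:  v_{3} + v_{10} = v_{0}  ⟹  sig = (2;(1))
  • {5,8}:  v_{5} + v_{8} = v_{2}  ⟹  sig = (2;(1))
  • {4,10}:  v_{4} + v_{10} = v_{7} + v_{8}  ⟹  sig = (2;(1,1))
  • {1,9}:  v_{1} + v_{9} = v_{2} + v_{3} + v_{8} + v_{11}  ⟹  sig = (2;(1,1,1,1))
  • {5,9}:  v_{5} + v_{9} = v_{0} + 2·v_{2} + v_{3} + v_{4}  ⟹  sig = (2;(1,1,1,2))
  • {6,9}:  v_{6} + v_{9} = v_{0} + v_{3} + v_{4} + 2·v_{8}  ⟹  sig = (2;(1,1,1,2))
  • {9,10}:  v_{9} + v_{10} = 2·v_{0} + v_{2} + v_{4} + v_{8}  ⟹  sig = (2;(1,1,1,2))
  • {9,11}:  v_{9} + v_{11} = v_{2} + 2·v_{3} + v_{4} + v_{8}  ⟹  sig = (2;(1,1,1,2))
  • {7,9}:  v_{7} + v_{9} = 2·v_{0} + v_{2} + 2·v_{4}  ⟹  sig = (2;(1,2,2))
  • {0,1,4}:  v_{0} + v_{1} + v_{4} = v_{11}  ⟹  sig = (3;(1))
  • {7,8,11}:  v_{7} + v_{8} + v_{11} = v_{4}  ⟹  sig = (3;(1))
  • {2,7,11}:  v_{2} + v_{7} + v_{11} = v_{4} + v_{5}  ⟹  sig = (3;(1,1))
  • {3,7,8}:  v_{3} + v_{7} + v_{8} = v_{0} + v_{4}  ⟹  sig = (3;(1,1))
  • {2,3,7}:  v_{2} + v_{3} + v_{7} = v_{0} + v_{4} + v_{5}  ⟹  sig = (3;(1,1,1))
  • {1,3,4}:  v_{1} + v_{3} + v_{4} = 2·v_{11}  ⟹  sig = (3;(2))
  • {0,1,7,8}:  v_{0} + v_{1} + v_{7} + v_{8} = 0  ⟹  sig = (4;())
  • {0,1,2,7}:  v_{0} + v_{1} + v_{2} + v_{7} = v_{5}  ⟹  sig = (4;(1))
  • {0,2,3,4,8}:  v_{0} + v_{2} + v_{3} + v_{4} + v_{8} = v_{9}  ⟹  sig = (5;(1))

Sorted signature multiset PRS(X):
    (2;())
    (2;())
    (2;(1))
    (2;(1))
    (2;(1))
    (2;(1))
    (2;(1,1))
    (2;(1,1,1,1))
    (2;(1,1,1,2))
    (2;(1,1,1,2))
    (2;(1,1,1,2))
    (2;(1,1,1,2))
    (2;(1,2,2))
    (3;(1))
    (3;(1))
    (3;(1,1))
    (3;(1,1))
    (3;(1,1,1))
    (3;(2))
    (4;())
    (4;(1))
    (5;(1))


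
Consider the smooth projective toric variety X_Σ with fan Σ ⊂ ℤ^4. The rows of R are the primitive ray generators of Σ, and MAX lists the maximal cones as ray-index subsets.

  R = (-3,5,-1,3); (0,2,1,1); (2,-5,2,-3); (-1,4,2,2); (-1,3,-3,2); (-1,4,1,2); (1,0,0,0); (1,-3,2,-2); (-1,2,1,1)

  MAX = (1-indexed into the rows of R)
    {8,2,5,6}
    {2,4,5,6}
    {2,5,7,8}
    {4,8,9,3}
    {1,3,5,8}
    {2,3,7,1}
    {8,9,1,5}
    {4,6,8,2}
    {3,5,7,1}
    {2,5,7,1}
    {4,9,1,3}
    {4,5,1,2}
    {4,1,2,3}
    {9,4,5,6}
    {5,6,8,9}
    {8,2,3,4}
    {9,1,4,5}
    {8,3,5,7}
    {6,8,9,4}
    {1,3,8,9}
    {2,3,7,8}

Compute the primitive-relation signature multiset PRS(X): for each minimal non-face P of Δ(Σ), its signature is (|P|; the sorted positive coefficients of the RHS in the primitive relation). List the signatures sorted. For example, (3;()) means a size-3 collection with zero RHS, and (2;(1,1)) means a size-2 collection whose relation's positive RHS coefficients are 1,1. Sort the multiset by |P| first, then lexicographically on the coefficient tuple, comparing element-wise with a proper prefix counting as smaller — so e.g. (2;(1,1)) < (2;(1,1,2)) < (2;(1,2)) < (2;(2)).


Minimal non-faces — 13 found among 9 rays, 21 max cones:

  {2,9}:  v_{2} + v_{9} = v_{4}  →  sig = (2;(1))
  {7,9}:  v_{7} + v_{9} = v_{2}  →  sig = (2;(1))
  {3,6}:  v_{3} + v_{6} = v_{2} + v_{8}  →  sig = (2;(1,1))
  {6,7}:  v_{6} + v_{7} = 2·v_{2} + v_{5} + v_{8}  →  sig = (2;(1,1,2))
  {1,6}:  v_{1} + v_{6} = v_{5} + 3·v_{9}  →  sig = (2;(1,3))
  {4,7}:  v_{4} + v_{7} = 2·v_{2}  →  sig = (2;(2))
  {3,5,9}:  v_{3} + v_{5} + v_{9} = 0  →  sig = (3;())
  {1,7,8}:  v_{1} + v_{7} + v_{8} = v_{9}  →  sig = (3;(1))
  {2,3,5}:  v_{2} + v_{3} + v_{5} = v_{7}  →  sig = (3;(1))
  {3,4,5}:  v_{3} + v_{4} + v_{5} = v_{2}  →  sig = (3;(1))
  {4,5,8}:  v_{4} + v_{5} + v_{8} = v_{6}  →  sig = (3;(1))
  {1,2,8}:  v_{1} + v_{2} + v_{8} = 2·v_{9}  →  sig = (3;(2))
  {1,4,8}:  v_{1} + v_{4} + v_{8} = 3·v_{9}  →  sig = (3;(3))

Sorted signature multiset PRS(X):
{ (2;(1)) ×2,  (2;(1,1)),  (2;(1,1,2)),  (2;(1,3)),  (2;(2)),  (3;()),  (3;(1)) ×4,  (3;(2)),  (3;(3)) }


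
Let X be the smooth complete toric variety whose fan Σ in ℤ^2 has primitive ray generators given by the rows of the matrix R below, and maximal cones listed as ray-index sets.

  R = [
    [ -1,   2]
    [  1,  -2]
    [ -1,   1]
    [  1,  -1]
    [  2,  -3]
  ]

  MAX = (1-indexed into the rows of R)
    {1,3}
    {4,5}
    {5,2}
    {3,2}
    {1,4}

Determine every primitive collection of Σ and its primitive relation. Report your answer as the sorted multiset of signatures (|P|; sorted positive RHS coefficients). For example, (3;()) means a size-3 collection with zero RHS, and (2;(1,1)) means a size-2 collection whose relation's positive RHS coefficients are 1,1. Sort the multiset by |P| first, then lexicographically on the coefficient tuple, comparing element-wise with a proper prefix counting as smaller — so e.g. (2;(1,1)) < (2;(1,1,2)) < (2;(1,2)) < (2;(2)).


|primitive collections| = 5. Relations:

  {1,2}:  v_{1} + v_{2} = 0 — sig = (2;())
  {3,4}:  v_{3} + v_{4} = 0 — sig = (2;())
  {1,5}:  v_{1} + v_{5} = v_{4} — sig = (2;(1))
  {2,4}:  v_{2} + v_{4} = v_{5} — sig = (2;(1))
  {3,5}:  v_{3} + v_{5} = v_{2} — sig = (2;(1))

Signatures (|P|; sorted positive RHS coefficients), sorted:
    (2;())
    (2;())
    (2;(1))
    (2;(1))
    (2;(1))


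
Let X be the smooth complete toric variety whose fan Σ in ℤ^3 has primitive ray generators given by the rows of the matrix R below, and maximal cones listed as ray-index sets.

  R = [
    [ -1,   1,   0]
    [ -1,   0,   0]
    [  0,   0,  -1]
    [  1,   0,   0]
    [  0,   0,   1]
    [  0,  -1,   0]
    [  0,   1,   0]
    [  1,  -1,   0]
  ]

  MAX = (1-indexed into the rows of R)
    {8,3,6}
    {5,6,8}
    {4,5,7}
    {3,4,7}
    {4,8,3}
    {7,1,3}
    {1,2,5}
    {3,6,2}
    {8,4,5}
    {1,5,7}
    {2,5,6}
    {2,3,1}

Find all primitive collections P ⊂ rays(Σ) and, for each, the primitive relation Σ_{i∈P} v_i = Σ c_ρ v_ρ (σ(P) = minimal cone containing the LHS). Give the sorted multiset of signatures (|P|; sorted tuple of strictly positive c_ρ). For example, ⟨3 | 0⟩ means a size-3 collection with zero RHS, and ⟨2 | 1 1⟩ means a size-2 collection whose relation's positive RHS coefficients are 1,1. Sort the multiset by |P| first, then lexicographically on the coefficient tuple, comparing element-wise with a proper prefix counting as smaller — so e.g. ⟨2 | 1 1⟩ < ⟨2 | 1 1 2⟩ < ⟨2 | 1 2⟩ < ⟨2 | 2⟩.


The 10 primitive collections of Σ (r=8, n=3):

  P = {1,8}:  v_{1} + v_{8} = 0  →  sig = ⟨2 | 0⟩
  P = {2,4}:  v_{2} + v_{4} = 0  →  sig = ⟨2 | 0⟩
  P = {3,5}:  v_{3} + v_{5} = 0  →  sig = ⟨2 | 0⟩
  P = {6,7}:  v_{6} + v_{7} = 0  →  sig = ⟨2 | 0⟩
  P = {1,4}:  v_{1} + v_{4} = v_{7}  →  sig = ⟨2 | 1⟩
  P = {1,6}:  v_{1} + v_{6} = v_{2}  →  sig = ⟨2 | 1⟩
  P = {2,7}:  v_{2} + v_{7} = v_{1}  →  sig = ⟨2 | 1⟩
  P = {2,8}:  v_{2} + v_{8} = v_{6}  →  sig = ⟨2 | 1⟩
  P = {4,6}:  v_{4} + v_{6} = v_{8}  →  sig = ⟨2 | 1⟩
  P = {7,8}:  v_{7} + v_{8} = v_{4}  →  sig = ⟨2 | 1⟩

Signatures (|P|; sorted positive RHS coefficients), sorted:
[⟨2 | 0⟩, ⟨2 | 0⟩, ⟨2 | 0⟩, ⟨2 | 0⟩, ⟨2 | 1⟩, ⟨2 | 1⟩, ⟨2 | 1⟩, ⟨2 | 1⟩, ⟨2 | 1⟩, ⟨2 | 1⟩]


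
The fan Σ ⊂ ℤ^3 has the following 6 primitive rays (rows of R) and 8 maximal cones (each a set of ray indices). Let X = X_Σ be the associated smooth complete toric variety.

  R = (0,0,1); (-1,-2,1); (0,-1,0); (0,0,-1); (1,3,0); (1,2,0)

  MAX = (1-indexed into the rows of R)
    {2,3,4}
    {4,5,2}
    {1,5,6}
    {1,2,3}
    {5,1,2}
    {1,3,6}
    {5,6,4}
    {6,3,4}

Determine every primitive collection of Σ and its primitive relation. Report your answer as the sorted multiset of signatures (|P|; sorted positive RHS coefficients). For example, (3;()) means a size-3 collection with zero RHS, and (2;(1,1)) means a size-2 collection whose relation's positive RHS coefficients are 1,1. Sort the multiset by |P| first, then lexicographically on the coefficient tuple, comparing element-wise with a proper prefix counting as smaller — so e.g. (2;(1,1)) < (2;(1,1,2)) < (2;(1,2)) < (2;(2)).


Σ has 3 primitive collections:

  P={1,4}:  v_{1} + v_{4} = 0  ⟹  sig = (2;())
  P={2,6}:  v_{2} + v_{6} = v_{1}  ⟹  sig = (2;(1))
  P={3,5}:  v_{3} + v_{5} = v_{6}  ⟹  sig = (2;(1))

Hence PRS(X_Σ) =
    (2;())
    (2;(1))
    (2;(1))


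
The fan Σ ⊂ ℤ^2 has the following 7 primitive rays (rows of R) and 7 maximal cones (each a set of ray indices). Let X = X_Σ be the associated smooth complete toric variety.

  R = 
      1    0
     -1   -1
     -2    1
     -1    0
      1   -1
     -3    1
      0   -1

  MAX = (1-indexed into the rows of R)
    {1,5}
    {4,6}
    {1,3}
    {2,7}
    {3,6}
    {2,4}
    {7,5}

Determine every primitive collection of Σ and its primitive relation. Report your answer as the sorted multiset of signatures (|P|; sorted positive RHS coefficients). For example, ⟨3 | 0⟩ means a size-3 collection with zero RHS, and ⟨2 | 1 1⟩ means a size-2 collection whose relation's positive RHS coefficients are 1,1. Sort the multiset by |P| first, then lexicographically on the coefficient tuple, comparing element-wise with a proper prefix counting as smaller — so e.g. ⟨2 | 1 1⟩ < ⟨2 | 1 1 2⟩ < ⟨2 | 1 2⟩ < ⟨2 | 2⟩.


Primitive collections (14):

  • {1,4}:  v_{1} + v_{4} = 0  ⟹  sig = ⟨2 | 0⟩
  • {1,2}:  v_{1} + v_{2} = v_{7}  ⟹  sig = ⟨2 | 1⟩
  • {1,6}:  v_{1} + v_{6} = v_{3}  ⟹  sig = ⟨2 | 1⟩
  • {1,7}:  v_{1} + v_{7} = v_{5}  ⟹  sig = ⟨2 | 1⟩
  • {3,4}:  v_{3} + v_{4} = v_{6}  ⟹  sig = ⟨2 | 1⟩
  • {3,5}:  v_{3} + v_{5} = v_{4}  ⟹  sig = ⟨2 | 1⟩
  • {4,5}:  v_{4} + v_{5} = v_{7}  ⟹  sig = ⟨2 | 1⟩
  • {4,7}:  v_{4} + v_{7} = v_{2}  ⟹  sig = ⟨2 | 1⟩
  • {2,5}:  v_{2} + v_{5} = 2·v_{7}  ⟹  sig = ⟨2 | 2⟩
  • {3,7}:  v_{3} + v_{7} = 2·v_{4}  ⟹  sig = ⟨2 | 2⟩
  • {5,6}:  v_{5} + v_{6} = 2·v_{4}  ⟹  sig = ⟨2 | 2⟩
  • {2,3}:  v_{2} + v_{3} = 3·v_{4}  ⟹  sig = ⟨2 | 3⟩
  • {6,7}:  v_{6} + v_{7} = 3·v_{4}  ⟹  sig = ⟨2 | 3⟩
  • {2,6}:  v_{2} + v_{6} = 4·v_{4}  ⟹  sig = ⟨2 | 4⟩

Signatures (|P|; sorted positive RHS coefficients), sorted:
    ⟨2 | 0⟩
    ⟨2 | 1⟩
    ⟨2 | 1⟩
    ⟨2 | 1⟩
    ⟨2 | 1⟩
    ⟨2 | 1⟩
    ⟨2 | 1⟩
    ⟨2 | 1⟩
    ⟨2 | 2⟩
    ⟨2 | 2⟩
    ⟨2 | 2⟩
    ⟨2 | 3⟩
    ⟨2 | 3⟩
    ⟨2 | 4⟩


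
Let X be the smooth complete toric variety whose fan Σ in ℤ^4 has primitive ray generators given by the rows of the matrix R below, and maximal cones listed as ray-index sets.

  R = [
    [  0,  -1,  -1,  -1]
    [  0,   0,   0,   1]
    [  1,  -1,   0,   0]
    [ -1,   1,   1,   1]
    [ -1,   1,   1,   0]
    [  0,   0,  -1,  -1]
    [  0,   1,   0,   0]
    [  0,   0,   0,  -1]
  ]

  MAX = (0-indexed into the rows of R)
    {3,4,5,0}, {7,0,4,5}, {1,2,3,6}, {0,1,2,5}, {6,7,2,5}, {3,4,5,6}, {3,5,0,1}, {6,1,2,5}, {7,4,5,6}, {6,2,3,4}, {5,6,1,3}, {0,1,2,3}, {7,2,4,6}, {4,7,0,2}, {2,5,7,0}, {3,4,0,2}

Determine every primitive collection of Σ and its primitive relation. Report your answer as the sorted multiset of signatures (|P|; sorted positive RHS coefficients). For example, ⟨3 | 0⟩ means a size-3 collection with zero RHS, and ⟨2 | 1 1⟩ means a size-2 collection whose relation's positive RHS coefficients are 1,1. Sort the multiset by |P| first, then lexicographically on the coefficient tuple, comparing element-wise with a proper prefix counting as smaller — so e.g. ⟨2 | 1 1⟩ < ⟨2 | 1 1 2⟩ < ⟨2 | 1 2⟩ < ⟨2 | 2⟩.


Σ has 6 primitive collections:

  P = {1,7}:  v_{1} + v_{7} = 0  so sig = ⟨2 | 0⟩
  P = {0,6}:  v_{0} + v_{6} = v_{5}  so sig = ⟨2 | 1⟩
  P = {1,4}:  v_{1} + v_{4} = v_{3}  so sig = ⟨2 | 1⟩
  P = {3,7}:  v_{3} + v_{7} = v_{4}  so sig = ⟨2 | 1⟩
  P = {2,3,5}:  v_{2} + v_{3} + v_{5} = 0  so sig = ⟨3 | 0⟩
  P = {2,4,5}:  v_{2} + v_{4} + v_{5} = v_{7}  so sig = ⟨3 | 1⟩

Signatures (|P|; sorted positive RHS coefficients), sorted:
    ⟨2 | 0⟩
    ⟨2 | 1⟩
    ⟨2 | 1⟩
    ⟨2 | 1⟩
    ⟨3 | 0⟩
    ⟨3 | 1⟩


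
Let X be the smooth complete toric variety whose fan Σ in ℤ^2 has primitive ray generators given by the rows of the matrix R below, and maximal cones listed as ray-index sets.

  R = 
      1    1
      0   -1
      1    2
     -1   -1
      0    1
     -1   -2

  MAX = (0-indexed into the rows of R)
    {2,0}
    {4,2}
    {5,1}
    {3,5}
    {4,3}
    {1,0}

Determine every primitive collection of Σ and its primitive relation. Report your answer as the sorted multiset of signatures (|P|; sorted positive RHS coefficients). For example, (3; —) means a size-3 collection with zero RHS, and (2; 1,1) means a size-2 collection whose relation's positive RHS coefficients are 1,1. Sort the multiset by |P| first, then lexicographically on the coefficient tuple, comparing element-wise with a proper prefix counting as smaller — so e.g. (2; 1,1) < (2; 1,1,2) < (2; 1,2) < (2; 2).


|primitive collections| = 9. Relations:

  {0,3}:  v_{0} + v_{3} = 0  so sig = (2; —)
  {1,4}:  v_{1} + v_{4} = 0  so sig = (2; —)
  {2,5}:  v_{2} + v_{5} = 0  so sig = (2; —)
  {0,4}:  v_{0} + v_{4} = v_{2}  so sig = (2; 1)
  {0,5}:  v_{0} + v_{5} = v_{1}  so sig = (2; 1)
  {1,2}:  v_{1} + v_{2} = v_{0}  so sig = (2; 1)
  {1,3}:  v_{1} + v_{3} = v_{5}  so sig = (2; 1)
  {2,3}:  v_{2} + v_{3} = v_{4}  so sig = (2; 1)
  {4,5}:  v_{4} + v_{5} = v_{3}  so sig = (2; 1)

Hence PRS(X_Σ) =
{ (2; —) ×3,  (2; 1) ×6 }


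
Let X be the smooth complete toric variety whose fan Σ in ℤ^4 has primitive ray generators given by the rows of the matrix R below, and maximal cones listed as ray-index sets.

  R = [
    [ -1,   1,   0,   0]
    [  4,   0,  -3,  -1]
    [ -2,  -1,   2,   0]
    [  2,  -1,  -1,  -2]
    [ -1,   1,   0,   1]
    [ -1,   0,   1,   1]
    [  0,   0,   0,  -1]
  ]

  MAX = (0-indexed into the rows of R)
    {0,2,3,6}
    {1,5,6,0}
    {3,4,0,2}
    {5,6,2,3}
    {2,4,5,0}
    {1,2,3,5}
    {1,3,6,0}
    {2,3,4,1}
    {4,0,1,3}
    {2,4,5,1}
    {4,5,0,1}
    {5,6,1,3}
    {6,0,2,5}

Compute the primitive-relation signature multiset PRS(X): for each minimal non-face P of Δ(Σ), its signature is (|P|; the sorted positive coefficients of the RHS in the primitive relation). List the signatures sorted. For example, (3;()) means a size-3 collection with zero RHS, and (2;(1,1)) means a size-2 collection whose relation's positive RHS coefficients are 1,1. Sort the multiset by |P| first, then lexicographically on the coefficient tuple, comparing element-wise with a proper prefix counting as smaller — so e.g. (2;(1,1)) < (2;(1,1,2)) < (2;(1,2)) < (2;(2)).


5 minimal non-faces of Δ(Σ) (on 7 rays):

  • {4,6}:  v_{4} + v_{6} = v_{0}  so sig = (2;(1))
  • {3,4,5}:  v_{3} + v_{4} + v_{5} = 0  so sig = (3;())
  • {0,3,5}:  v_{0} + v_{3} + v_{5} = v_{6}  so sig = (3;(1))
  • {1,2,6}:  v_{1} + v_{2} + v_{6} = v_{3}  so sig = (3;(1))
  • {0,1,2}:  v_{0} + v_{1} + v_{2} = v_{3} + v_{4}  so sig = (3;(1,1))

Sorted signature multiset PRS(X):
    (2;(1))
    (3;())
    (3;(1))
    (3;(1))
    (3;(1,1))


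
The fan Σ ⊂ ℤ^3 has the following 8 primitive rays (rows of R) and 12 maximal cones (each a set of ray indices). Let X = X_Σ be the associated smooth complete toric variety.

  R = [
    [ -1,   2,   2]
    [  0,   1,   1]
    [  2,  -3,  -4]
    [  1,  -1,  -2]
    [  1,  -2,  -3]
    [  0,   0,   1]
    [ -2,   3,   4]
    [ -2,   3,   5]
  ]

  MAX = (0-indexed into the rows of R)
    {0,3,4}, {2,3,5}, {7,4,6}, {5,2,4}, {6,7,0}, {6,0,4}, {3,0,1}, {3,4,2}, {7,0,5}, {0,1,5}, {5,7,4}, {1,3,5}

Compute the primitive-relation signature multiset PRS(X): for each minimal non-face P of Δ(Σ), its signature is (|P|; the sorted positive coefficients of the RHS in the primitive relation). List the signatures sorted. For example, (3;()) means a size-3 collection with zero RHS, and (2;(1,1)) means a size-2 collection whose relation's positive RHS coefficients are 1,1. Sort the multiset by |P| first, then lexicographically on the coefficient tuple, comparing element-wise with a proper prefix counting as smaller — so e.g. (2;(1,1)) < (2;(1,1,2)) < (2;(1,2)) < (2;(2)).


|primitive collections| = 14. Relations:

  P={2,6}:  v_{2} + v_{6} = 0 — sig = (2;())
  P={0,2}:  v_{0} + v_{2} = v_{3} — sig = (2;(1))
  P={1,4}:  v_{1} + v_{4} = v_{3} — sig = (2;(1))
  P={2,7}:  v_{2} + v_{7} = v_{5} — sig = (2;(1))
  P={3,6}:  v_{3} + v_{6} = v_{0} — sig = (2;(1))
  P={5,6}:  v_{5} + v_{6} = v_{7} — sig = (2;(1))
  P={3,7}:  v_{3} + v_{7} = v_{0} + v_{5} — sig = (2;(1,1))
  P={1,2}:  v_{1} + v_{2} = 2·v_{3} + v_{5} — sig = (2;(1,2))
  P={1,6}:  v_{1} + v_{6} = 2·v_{0} + v_{5} — sig = (2;(1,2))
  P={1,7}:  v_{1} + v_{7} = 2·v_{0} + 2·v_{5} — sig = (2;(2,2))
  P={0,4,5}:  v_{0} + v_{4} + v_{5} = 0 — sig = (3;())
  P={0,3,5}:  v_{0} + v_{3} + v_{5} = v_{1} — sig = (3;(1))
  P={0,4,7}:  v_{0} + v_{4} + v_{7} = v_{6} — sig = (3;(1))
  P={3,4,5}:  v_{3} + v_{4} + v_{5} = v_{2} — sig = (3;(1))

Hence PRS(X_Σ) =
    (2;())
    (2;(1))
    (2;(1))
    (2;(1))
    (2;(1))
    (2;(1))
    (2;(1,1))
    (2;(1,2))
    (2;(1,2))
    (2;(2,2))
    (3;())
    (3;(1))
    (3;(1))
    (3;(1))


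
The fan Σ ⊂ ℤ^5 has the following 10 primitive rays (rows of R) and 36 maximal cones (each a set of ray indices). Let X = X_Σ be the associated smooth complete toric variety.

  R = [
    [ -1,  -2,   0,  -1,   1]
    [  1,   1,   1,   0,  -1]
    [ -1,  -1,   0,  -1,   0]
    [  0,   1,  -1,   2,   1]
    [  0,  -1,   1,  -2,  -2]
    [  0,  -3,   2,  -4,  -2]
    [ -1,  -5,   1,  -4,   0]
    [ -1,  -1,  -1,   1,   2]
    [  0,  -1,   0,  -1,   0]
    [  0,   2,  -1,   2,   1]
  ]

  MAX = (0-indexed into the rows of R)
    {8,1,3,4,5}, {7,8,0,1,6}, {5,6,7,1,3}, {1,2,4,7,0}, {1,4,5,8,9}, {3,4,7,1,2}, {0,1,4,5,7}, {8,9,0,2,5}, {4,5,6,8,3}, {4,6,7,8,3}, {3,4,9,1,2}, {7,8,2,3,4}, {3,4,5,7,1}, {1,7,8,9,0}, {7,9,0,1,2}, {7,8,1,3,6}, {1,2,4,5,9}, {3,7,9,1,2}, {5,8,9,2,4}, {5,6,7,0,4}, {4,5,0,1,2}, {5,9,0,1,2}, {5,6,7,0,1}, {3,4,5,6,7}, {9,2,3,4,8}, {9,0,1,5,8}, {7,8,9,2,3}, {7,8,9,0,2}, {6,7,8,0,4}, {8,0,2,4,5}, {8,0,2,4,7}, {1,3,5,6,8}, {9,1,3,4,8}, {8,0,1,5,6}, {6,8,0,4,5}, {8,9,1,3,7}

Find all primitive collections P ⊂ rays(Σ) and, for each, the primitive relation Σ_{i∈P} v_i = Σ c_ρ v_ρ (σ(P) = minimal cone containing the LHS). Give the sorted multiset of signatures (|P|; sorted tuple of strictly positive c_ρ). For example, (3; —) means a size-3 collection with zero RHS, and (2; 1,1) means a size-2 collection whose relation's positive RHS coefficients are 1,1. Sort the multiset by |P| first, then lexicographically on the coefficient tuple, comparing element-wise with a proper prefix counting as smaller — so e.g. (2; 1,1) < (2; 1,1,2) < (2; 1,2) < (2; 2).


|primitive collections| = 14. Relations:

  P={0,3}:  v_{0} + v_{3} = v_{7}  ⟹  sig = (2; 1)
  P={6,9}:  v_{6} + v_{9} = v_{0} + v_{8}  ⟹  sig = (2; 1,1)
  P={2,6}:  v_{2} + v_{6} = 2·v_{0} + v_{4} + v_{8}  ⟹  sig = (2; 1,1,2)
  P={3,5,9}:  v_{3} + v_{5} + v_{9} = 0  ⟹  sig = (3; —)
  P={0,4,9}:  v_{0} + v_{4} + v_{9} = v_{2}  ⟹  sig = (3; 1)
  P={5,7,8}:  v_{5} + v_{7} + v_{8} = v_{6}  ⟹  sig = (3; 1)
  P={5,7,9}:  v_{5} + v_{7} + v_{9} = v_{0}  ⟹  sig = (3; 1)
  P={1,2,8}:  v_{1} + v_{2} + v_{8} = v_{5} + v_{9}  ⟹  sig = (3; 1,1)
  P={2,3,5}:  v_{2} + v_{3} + v_{5} = v_{0} + v_{4}  ⟹  sig = (3; 1,1)
  P={4,7,9}:  v_{4} + v_{7} + v_{9} = v_{2} + v_{3}  ⟹  sig = (3; 1,1)
  P={1,4,6}:  v_{1} + v_{4} + v_{6} = v_{3} + 2·v_{5}  ⟹  sig = (3; 1,2)
  P={2,5,7}:  v_{2} + v_{5} + v_{7} = 2·v_{0} + v_{4}  ⟹  sig = (3; 1,2)
  P={0,1,4,8}:  v_{0} + v_{1} + v_{4} + v_{8} = v_{5}  ⟹  sig = (4; 1)
  P={1,4,7,8}:  v_{1} + v_{4} + v_{7} + v_{8} = v_{3} + v_{5}  ⟹  sig = (4; 1,1)

Hence PRS(X_Σ) =
[(2; 1), (2; 1,1), (2; 1,1,2), (3; —), (3; 1), (3; 1), (3; 1), (3; 1,1), (3; 1,1), (3; 1,1), (3; 1,2), (3; 1,2), (4; 1), (4; 1,1)]


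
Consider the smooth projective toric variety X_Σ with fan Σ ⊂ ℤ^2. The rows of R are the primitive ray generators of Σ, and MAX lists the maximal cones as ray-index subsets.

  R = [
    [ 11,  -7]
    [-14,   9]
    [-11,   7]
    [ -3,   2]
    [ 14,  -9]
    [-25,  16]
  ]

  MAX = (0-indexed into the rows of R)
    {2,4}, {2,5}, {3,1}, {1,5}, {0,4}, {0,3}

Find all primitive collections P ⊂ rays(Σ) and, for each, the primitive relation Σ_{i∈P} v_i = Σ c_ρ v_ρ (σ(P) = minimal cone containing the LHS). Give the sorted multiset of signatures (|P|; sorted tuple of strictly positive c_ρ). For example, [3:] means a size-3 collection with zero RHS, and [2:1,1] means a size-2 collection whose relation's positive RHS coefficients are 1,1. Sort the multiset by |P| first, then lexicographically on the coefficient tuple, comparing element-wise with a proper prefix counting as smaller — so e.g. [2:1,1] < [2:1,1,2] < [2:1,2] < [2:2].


|primitive collections| = 9. Relations:

  P={0,2}:  v_{0} + v_{2} = 0  so sig = [2:]
  P={1,4}:  v_{1} + v_{4} = 0  so sig = [2:]
  P={0,1}:  v_{0} + v_{1} = v_{3}  so sig = [2:1]
  P={0,5}:  v_{0} + v_{5} = v_{1}  so sig = [2:1]
  P={1,2}:  v_{1} + v_{2} = v_{5}  so sig = [2:1]
  P={2,3}:  v_{2} + v_{3} = v_{1}  so sig = [2:1]
  P={3,4}:  v_{3} + v_{4} = v_{0}  so sig = [2:1]
  P={4,5}:  v_{4} + v_{5} = v_{2}  so sig = [2:1]
  P={3,5}:  v_{3} + v_{5} = 2·v_{1}  so sig = [2:2]

Hence PRS(X_Σ) =
{ [2:] ×2,  [2:1] ×6,  [2:2] }


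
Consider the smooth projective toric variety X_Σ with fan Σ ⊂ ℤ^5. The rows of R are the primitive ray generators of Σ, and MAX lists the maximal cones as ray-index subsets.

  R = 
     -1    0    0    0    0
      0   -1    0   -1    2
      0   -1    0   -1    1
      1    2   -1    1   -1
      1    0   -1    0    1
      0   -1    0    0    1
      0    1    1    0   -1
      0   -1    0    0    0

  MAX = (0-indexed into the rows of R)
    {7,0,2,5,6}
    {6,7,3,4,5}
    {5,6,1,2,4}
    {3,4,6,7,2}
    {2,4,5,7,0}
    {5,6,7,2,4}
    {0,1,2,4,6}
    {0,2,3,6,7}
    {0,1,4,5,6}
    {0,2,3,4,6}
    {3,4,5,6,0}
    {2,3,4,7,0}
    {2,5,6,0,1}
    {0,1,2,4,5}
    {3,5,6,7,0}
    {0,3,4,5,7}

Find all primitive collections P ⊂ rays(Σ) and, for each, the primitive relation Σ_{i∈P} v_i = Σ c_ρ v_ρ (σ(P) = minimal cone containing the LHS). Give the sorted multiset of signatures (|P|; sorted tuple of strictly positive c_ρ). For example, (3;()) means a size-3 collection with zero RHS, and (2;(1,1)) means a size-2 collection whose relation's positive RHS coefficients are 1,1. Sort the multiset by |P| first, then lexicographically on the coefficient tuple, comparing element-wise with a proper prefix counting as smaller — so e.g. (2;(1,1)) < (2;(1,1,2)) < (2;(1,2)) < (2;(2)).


The 5 primitive collections of Σ (r=8, n=5):

  P = {1,7}:  v_{1} + v_{7} = v_{2} + v_{5}  ⟹  sig = (2;(1,1))
  P = {1,3}:  v_{1} + v_{3} = v_{0} + 2·v_{4} + v_{6}  ⟹  sig = (2;(1,1,2))
  P = {2,3,5}:  v_{2} + v_{3} + v_{5} = v_{4}  ⟹  sig = (3;(1))
  P = {0,4,6,7}:  v_{0} + v_{4} + v_{6} + v_{7} = 0  ⟹  sig = (4;())
  P = {0,2,4,5,6}:  v_{0} + v_{2} + v_{4} + v_{5} + v_{6} = v_{1}  ⟹  sig = (5;(1))

Sorted signature multiset PRS(X):
    |P|=2: 2 collections, coeffs (1,1), (1,1,2)
    |P|=3: 1 collection, coeffs (1)
    |P|=4: 1 collection, coeffs ()
    |P|=5: 1 collection, coeffs (1)


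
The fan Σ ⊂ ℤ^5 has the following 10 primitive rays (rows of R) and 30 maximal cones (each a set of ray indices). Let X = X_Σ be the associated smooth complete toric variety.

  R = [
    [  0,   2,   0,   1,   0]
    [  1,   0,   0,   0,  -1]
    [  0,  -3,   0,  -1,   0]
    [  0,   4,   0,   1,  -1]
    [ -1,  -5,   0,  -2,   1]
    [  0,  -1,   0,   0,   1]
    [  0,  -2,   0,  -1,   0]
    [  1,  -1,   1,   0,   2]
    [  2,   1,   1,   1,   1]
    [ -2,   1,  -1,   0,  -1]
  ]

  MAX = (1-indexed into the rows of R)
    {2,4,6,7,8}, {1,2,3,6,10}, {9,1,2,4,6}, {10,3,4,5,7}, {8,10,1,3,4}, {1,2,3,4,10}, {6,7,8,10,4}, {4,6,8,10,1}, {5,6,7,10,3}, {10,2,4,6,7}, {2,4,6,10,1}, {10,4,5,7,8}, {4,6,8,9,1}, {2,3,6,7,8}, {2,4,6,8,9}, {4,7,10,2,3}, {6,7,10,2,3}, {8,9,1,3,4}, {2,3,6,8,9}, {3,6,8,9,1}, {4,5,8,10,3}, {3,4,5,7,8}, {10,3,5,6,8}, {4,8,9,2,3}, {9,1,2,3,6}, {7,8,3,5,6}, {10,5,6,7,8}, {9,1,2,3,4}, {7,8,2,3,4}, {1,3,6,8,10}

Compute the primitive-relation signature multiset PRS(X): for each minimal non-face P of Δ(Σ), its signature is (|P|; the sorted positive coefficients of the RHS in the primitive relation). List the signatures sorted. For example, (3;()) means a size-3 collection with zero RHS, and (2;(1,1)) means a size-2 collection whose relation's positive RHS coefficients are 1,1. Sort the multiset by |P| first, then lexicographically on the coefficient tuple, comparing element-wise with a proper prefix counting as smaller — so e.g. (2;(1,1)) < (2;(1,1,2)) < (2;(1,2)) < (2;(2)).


11 minimal non-faces of Δ(Σ) (on 10 rays):

  P = {1,7}:  v_{1} + v_{7} = 0 ; sig = (2;())
  P = {9,10}:  v_{9} + v_{10} = v_{1} ; sig = (2;(1))
  P = {2,5}:  v_{2} + v_{5} = v_{3} + v_{7} ; sig = (2;(1,1))
  P = {5,9}:  v_{5} + v_{9} = v_{3} + v_{8} ; sig = (2;(1,1))
  P = {7,9}:  v_{7} + v_{9} = v_{2} + v_{8} ; sig = (2;(1,1))
  P = {1,5}:  v_{1} + v_{5} = v_{3} + v_{8} + v_{10} ; sig = (2;(1,1,1))
  P = {2,8,10}:  v_{2} + v_{8} + v_{10} = 0 ; sig = (3;())
  P = {3,4,6}:  v_{3} + v_{4} + v_{6} = 0 ; sig = (3;())
  P = {1,2,8}:  v_{1} + v_{2} + v_{8} = v_{9} ; sig = (3;(1))
  P = {4,5,6}:  v_{4} + v_{5} + v_{6} = v_{7} + v_{8} + v_{10} ; sig = (3;(1,1,1))
  P = {3,7,8,10}:  v_{3} + v_{7} + v_{8} + v_{10} = v_{5} ; sig = (4;(1))

Hence PRS(X_Σ) =
{ (2;()),  (2;(1)),  (2;(1,1)) ×3,  (2;(1,1,1)),  (3;()) ×2,  (3;(1)),  (3;(1,1,1)),  (4;(1)) }


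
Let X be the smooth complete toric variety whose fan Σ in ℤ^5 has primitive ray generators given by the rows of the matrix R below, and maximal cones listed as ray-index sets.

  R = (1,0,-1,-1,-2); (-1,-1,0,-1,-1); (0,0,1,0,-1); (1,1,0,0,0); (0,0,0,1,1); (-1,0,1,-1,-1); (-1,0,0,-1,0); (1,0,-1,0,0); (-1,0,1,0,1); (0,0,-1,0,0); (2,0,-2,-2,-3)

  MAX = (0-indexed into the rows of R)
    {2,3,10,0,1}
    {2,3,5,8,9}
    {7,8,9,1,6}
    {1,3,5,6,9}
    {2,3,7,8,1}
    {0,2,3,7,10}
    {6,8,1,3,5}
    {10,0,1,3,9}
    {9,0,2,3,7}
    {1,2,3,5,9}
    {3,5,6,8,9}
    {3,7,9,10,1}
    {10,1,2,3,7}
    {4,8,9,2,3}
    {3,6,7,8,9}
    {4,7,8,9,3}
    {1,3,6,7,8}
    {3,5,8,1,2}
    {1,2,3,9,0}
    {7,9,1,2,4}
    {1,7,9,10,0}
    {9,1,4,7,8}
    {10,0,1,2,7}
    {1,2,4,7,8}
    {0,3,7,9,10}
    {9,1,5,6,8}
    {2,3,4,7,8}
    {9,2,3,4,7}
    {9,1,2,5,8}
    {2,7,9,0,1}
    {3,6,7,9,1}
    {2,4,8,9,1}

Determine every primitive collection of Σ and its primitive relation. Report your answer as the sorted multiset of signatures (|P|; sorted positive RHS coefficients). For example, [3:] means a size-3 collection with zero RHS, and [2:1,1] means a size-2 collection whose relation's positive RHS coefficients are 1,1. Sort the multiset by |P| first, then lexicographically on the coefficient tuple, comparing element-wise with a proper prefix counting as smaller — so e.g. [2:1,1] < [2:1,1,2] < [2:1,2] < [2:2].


Δ(Σ) — 11 vertices, 18 min non-faces:

  {2,6}:  v_{2} + v_{6} = v_{5} ; sig = [2:1]
  {0,8}:  v_{0} + v_{8} = v_{1} + v_{3} ; sig = [2:1,1]
  {4,6}:  v_{4} + v_{6} = v_{8} + v_{9} ; sig = [2:1,1]
  {4,10}:  v_{4} + v_{10} = v_{0} + v_{7} ; sig = [2:1,1]
  {5,7}:  v_{5} + v_{7} = v_{1} + v_{3} ; sig = [2:1,1]
  {0,4}:  v_{0} + v_{4} = v_{2} + v_{7} + v_{9} ; sig = [2:1,1,1]
  {4,5}:  v_{4} + v_{5} = v_{2} + v_{8} + v_{9} ; sig = [2:1,1,1]
  {0,5}:  v_{0} + v_{5} = 2·v_{1} + v_{2} + 2·v_{3} + v_{9} ; sig = [2:1,1,2,2]
  {6,10}:  v_{6} + v_{10} = 3·v_{1} + 3·v_{3} + v_{7} + v_{9} ; sig = [2:1,1,3,3]
  {0,6}:  v_{0} + v_{6} = 2·v_{1} + 2·v_{3} + v_{9} ; sig = [2:1,2,2]
  {5,10}:  v_{5} + v_{10} = v_{0} + 2·v_{1} + 2·v_{3} ; sig = [2:1,2,2]
  {8,10}:  v_{8} + v_{10} = 2·v_{1} + 2·v_{3} + v_{7} ; sig = [2:1,2,2]
  {1,3,4}:  v_{1} + v_{3} + v_{4} = 0 ; sig = [3:]
  {2,9,10}:  v_{2} + v_{9} + v_{10} = 2·v_{0} ; sig = [3:2]
  {2,7,8,9}:  v_{2} + v_{7} + v_{8} + v_{9} = 0 ; sig = [4:]
  {0,1,3,7}:  v_{0} + v_{1} + v_{3} + v_{7} = v_{10} ; sig = [4:1]
  {1,3,8,9}:  v_{1} + v_{3} + v_{8} + v_{9} = v_{6} ; sig = [4:1]
  {1,2,3,7,9}:  v_{1} + v_{2} + v_{3} + v_{7} + v_{9} = v_{0} ; sig = [5:1]

Hence PRS(X_Σ) =
[[2:1], [2:1,1], [2:1,1], [2:1,1], [2:1,1], [2:1,1,1], [2:1,1,1], [2:1,1,2,2], [2:1,1,3,3], [2:1,2,2], [2:1,2,2], [2:1,2,2], [3:], [3:2], [4:], [4:1], [4:1], [5:1]]
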